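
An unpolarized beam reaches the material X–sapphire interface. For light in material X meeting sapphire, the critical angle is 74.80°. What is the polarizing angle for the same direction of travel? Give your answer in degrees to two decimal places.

θ_B ≈ 43.98°

sin θ_c = n₂/n₁, so n₂/n₁ = sin 74.80° = 0.9650.
Brewster: tan θ_B = n₂/n₁ = 0.9650.
θ_B = arctan(0.9650) = 43.98°.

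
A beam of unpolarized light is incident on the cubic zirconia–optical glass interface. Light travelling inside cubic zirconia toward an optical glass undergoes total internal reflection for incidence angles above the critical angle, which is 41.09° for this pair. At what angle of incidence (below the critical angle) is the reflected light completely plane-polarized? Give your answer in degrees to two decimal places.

n₂/n₁ = sin θ_c = sin 41.09° = 0.6572.
tan θ_B equals the same ratio, so θ_B = arctan(0.6572) = 33.31°.

θ_B ≈ 33.31°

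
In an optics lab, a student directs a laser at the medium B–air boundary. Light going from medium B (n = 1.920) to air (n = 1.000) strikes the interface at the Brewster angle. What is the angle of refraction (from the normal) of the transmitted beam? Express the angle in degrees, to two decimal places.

θ_t ≈ 62.49°

First find Brewster's angle: tan θ_B = 1.000/1.920 = 0.5208, giving θ_B = 27.51°.
At Brewster's angle the reflected and refracted rays are perpendicular, so θ_t = 90° − θ_B = 90° − 27.51° = 62.49°.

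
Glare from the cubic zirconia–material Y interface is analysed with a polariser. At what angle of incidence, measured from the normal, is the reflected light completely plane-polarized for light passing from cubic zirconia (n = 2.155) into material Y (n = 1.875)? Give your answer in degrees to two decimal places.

Here n₂/n₁ = 1.875/2.155 = 0.8701, and Brewster's law gives tan θ_B = n₂/n₁.
So θ_B = arctan 0.8701 = 41.03°.

θ_B ≈ 41.03°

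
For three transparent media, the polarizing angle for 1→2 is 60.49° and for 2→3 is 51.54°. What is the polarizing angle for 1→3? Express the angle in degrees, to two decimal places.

tan θ_B(1→2) = n₂/n₁ = tan 60.49° = 1.7668.
tan θ_B(2→3) = n₃/n₂ = tan 51.54° = 1.2590.
Multiplying, n₃/n₁ = 1.7668 × 1.2590 = 2.2243, and θ_B(1→3) = arctan 2.2243 = 65.79°.

θ_B ≈ 65.79°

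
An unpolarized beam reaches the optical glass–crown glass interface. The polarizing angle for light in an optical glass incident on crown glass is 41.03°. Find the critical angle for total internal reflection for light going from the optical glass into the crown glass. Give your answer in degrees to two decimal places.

tan θ_B = n₂/n₁ = tan 41.03° = 0.8702.
Total internal reflection: sin θ_c = n₂/n₁ = 0.8702.
θ_c = arcsin(0.8702) = 60.48°.

θ_c ≈ 60.48°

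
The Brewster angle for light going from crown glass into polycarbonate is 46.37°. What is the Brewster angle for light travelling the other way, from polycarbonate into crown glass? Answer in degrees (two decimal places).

Reversing the direction swaps n₁ and n₂, so tan θ_B' = 1/tan θ_B and θ_B' = 90° − θ_B.
Hence θ_B' = 90° − 46.37° = 43.63°.

θ_B' ≈ 43.63°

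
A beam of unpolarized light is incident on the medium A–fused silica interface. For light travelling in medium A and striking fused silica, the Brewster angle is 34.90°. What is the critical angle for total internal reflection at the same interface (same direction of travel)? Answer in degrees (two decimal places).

θ_c ≈ 44.24°

tan θ_B = n₂/n₁ = tan 34.90° = 0.6976.
Total internal reflection: sin θ_c = n₂/n₁ = 0.6976.
θ_c = arcsin(0.6976) = 44.24°.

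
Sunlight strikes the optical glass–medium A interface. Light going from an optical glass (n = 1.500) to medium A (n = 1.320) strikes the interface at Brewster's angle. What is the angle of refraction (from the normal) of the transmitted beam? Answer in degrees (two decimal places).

tan θ_B = n₂/n₁ = 1.320/1.500 = 0.8800, so θ_B = 41.35°.
Since θ_B + θ_t = 90° at Brewster incidence, θ_t = 90° − 41.35° = 48.65°.

θ_t ≈ 48.65°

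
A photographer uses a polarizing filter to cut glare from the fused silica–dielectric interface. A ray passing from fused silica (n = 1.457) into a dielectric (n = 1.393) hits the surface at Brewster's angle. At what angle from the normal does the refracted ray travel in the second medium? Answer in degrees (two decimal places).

θ_t ≈ 46.29°

tan θ_B = n₂/n₁ = 1.393/1.457 = 0.9561, so θ_B = 43.71°.
Since θ_B + θ_t = 90° at Brewster incidence, θ_t = 90° − 43.71° = 46.29°.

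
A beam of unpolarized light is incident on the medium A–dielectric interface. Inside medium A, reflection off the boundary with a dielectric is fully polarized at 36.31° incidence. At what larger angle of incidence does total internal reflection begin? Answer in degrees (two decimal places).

n₂/n₁ = tan 36.31° = 0.7348; the critical angle satisfies sin θ_c = n₂/n₁.
θ_c = arcsin(0.7348) = 47.29°.

θ_c ≈ 47.29°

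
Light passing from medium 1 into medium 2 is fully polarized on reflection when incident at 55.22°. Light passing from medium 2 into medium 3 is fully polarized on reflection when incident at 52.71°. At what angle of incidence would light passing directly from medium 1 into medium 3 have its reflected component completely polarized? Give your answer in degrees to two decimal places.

Each Brewster angle gives a ratio: n₂/n₁ = tan 55.22° = 1.4399, n₃/n₂ = tan 52.71° = 1.3132.
n₃/n₁ = 1.8908. Then tan θ_B(1→3) = n₃/n₁, so θ_B(1→3) = arctan(1.8908) = 62.13°.

θ_B ≈ 62.13°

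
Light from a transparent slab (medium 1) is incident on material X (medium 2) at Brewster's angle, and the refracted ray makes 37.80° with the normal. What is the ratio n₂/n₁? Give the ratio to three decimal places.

n₂/n₁ ≈ 1.289

θ_B + θ_t = 90°, so θ_B = 90° − 37.80° = 52.20°.
Then n₂/n₁ = tan θ_B = tan 52.20° = 1.289.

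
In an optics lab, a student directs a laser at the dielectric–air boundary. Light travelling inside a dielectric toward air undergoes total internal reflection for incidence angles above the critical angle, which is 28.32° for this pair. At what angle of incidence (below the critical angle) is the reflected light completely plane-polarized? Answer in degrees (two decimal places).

θ_B ≈ 25.38°

n₂/n₁ = sin θ_c = sin 28.32° = 0.4744.
tan θ_B equals the same ratio, so θ_B = arctan(0.4744) = 25.38°.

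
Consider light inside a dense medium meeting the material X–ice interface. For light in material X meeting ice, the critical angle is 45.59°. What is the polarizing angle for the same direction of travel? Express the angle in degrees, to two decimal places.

At the critical angle sin θ_c = n₂/n₁, giving n₂/n₁ = sin 45.59° = 0.7144.
Then tan θ_B = n₂/n₁ = 0.7144, so θ_B = arctan 0.7144 = 35.54°.

θ_B ≈ 35.54°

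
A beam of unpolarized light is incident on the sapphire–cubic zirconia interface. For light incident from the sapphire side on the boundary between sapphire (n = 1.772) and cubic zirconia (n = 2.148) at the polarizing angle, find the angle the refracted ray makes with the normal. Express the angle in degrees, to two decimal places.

First find Brewster's angle: tan θ_B = 2.148/1.772 = 1.2122, giving θ_B = 50.48°.
The refracted ray is perpendicular to the reflected ray, so θ_t = 90° − θ_B = 39.52°.

θ_t ≈ 39.52°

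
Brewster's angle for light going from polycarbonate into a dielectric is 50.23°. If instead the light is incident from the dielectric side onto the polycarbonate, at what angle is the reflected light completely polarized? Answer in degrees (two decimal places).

θ_B' ≈ 39.77°

tan θ_B' = n₁/n₂ = 1/tan θ_B, so θ_B' = 90° − θ_B.
θ_B' = 90° − 50.23° = 39.77°.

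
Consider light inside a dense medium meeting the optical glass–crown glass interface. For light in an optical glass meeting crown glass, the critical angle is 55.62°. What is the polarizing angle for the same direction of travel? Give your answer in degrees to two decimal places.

n₂/n₁ = sin θ_c = sin 55.62° = 0.8253.
tan θ_B equals the same ratio, so θ_B = arctan(0.8253) = 39.53°.

θ_B ≈ 39.53°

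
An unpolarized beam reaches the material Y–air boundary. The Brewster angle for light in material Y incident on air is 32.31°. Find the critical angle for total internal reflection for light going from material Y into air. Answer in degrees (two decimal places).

θ_c ≈ 39.23°

tan θ_B = n₂/n₁ = tan 32.31° = 0.6324.
Total internal reflection: sin θ_c = n₂/n₁ = 0.6324.
θ_c = arcsin(0.6324) = 39.23°.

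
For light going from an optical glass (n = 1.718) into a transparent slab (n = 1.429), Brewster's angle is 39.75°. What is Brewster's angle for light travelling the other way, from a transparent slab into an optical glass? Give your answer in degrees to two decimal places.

θ_B' ≈ 50.25°

tan θ_B' = n₁/n₂ = 1/tan θ_B, so θ_B' = 90° − θ_B.
θ_B' = 90° − 39.75° = 50.25°.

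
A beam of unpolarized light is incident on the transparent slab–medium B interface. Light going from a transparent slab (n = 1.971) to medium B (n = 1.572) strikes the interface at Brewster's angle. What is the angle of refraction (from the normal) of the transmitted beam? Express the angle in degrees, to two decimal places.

θ_t ≈ 51.43°

θ_B = arctan(n₂/n₁) = arctan(1.572/1.971) = 38.57°.
At Brewster's angle the reflected and refracted rays are perpendicular, so θ_t = 90° − θ_B = 90° − 38.57° = 51.43°.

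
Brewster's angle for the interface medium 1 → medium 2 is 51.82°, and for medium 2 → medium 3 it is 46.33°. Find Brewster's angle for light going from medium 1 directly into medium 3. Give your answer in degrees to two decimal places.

n₂/n₁ = tan 51.82° = 1.2717 and n₃/n₂ = tan 46.33° = 1.0475.
n₃/n₁ = 1.3321. Then tan θ_B(1→3) = n₃/n₁, so θ_B(1→3) = arctan(1.3321) = 53.11°.

θ_B ≈ 53.11°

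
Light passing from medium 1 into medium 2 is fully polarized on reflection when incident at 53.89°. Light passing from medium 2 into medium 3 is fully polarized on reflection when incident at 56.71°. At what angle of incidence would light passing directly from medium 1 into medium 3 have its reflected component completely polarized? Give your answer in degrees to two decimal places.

θ_B ≈ 64.41°

n₂/n₁ = tan 53.89° = 1.3708 and n₃/n₂ = tan 56.71° = 1.5229.
n₃/n₁ = 2.0877. Then tan θ_B(1→3) = n₃/n₁, so θ_B(1→3) = arctan(2.0877) = 64.41°.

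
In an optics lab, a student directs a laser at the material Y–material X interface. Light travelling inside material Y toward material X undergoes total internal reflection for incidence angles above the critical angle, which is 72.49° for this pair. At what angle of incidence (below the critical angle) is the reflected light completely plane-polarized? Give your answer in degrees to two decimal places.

θ_B ≈ 43.64°

n₂/n₁ = sin θ_c = sin 72.49° = 0.9537.
tan θ_B equals the same ratio, so θ_B = arctan(0.9537) = 43.64°.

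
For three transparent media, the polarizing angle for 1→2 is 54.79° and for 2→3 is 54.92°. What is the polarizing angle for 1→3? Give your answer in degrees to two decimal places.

θ_B ≈ 63.64°

tan θ_B(1→2) = n₂/n₁ = tan 54.79° = 1.4171.
tan θ_B(2→3) = n₃/n₂ = tan 54.92° = 1.4239.
Multiplying, n₃/n₁ = 1.4171 × 1.4239 = 2.0178, and θ_B(1→3) = arctan 2.0178 = 63.64°.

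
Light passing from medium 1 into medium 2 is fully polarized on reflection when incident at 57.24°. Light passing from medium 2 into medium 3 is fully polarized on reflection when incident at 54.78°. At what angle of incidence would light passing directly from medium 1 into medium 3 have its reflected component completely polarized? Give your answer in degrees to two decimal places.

θ_B ≈ 65.57°

Each Brewster angle gives a ratio: n₂/n₁ = tan 57.24° = 1.5541, n₃/n₂ = tan 54.78° = 1.4165.
n₃/n₁ = 2.2014. Then tan θ_B(1→3) = n₃/n₁, so θ_B(1→3) = arctan(2.2014) = 65.57°.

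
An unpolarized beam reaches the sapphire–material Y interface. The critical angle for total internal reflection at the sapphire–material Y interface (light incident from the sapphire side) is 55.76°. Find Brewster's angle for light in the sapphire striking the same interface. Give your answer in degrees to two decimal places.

n₂/n₁ = sin θ_c = sin 55.76° = 0.8267.
tan θ_B equals the same ratio, so θ_B = arctan(0.8267) = 39.58°.

θ_B ≈ 39.58°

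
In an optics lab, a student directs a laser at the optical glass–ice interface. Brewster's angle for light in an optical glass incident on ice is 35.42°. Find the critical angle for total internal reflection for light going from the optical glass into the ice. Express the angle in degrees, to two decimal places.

tan θ_B = n₂/n₁ = tan 35.42° = 0.7112.
Total internal reflection: sin θ_c = n₂/n₁ = 0.7112.
θ_c = arcsin(0.7112) = 45.33°.

θ_c ≈ 45.33°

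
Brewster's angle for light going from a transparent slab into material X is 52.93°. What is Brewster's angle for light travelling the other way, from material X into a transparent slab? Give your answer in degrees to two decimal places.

θ_B' ≈ 37.07°

tan θ_B' = n₁/n₂ = 1/tan θ_B, so θ_B' = 90° − θ_B.
θ_B' = 90° − 52.93° = 37.07°.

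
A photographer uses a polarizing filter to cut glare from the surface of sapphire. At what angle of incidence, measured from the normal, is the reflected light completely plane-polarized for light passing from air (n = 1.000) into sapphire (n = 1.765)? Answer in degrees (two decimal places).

θ_B ≈ 60.47°

At Brewster's angle the reflected and refracted rays are perpendicular, which with Snell's law gives tan θ_B = n₂/n₁.
Here n₂/n₁ = 1.765/1.000 = 1.7650, and Brewster's law gives tan θ_B = n₂/n₁.
So θ_B = arctan 1.7650 = 60.47°.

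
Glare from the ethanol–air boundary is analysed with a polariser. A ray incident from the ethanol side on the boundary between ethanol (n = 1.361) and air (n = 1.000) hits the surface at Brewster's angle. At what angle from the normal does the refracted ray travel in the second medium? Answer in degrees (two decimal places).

θ_t ≈ 53.69°

First find Brewster's angle: tan θ_B = 1.000/1.361 = 0.7348, giving θ_B = 36.31°.
At Brewster's angle the reflected and refracted rays are perpendicular, so θ_t = 90° − θ_B = 90° − 36.31° = 53.69°.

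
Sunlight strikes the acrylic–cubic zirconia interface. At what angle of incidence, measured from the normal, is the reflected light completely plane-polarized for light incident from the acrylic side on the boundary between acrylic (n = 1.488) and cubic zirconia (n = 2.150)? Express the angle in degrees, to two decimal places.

The reflected p-component vanishes when tan θ_B = n₂/n₁.
tan θ_B = n₂/n₁ = 2.150/1.488 = 1.4449.
So θ_B = arctan 1.4449 = 55.31°.

θ_B ≈ 55.31°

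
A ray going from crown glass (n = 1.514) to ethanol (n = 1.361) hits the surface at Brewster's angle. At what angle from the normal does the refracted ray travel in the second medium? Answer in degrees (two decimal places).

First find Brewster's angle: tan θ_B = 1.361/1.514 = 0.8989, giving θ_B = 41.95°.
Since θ_B + θ_t = 90° at Brewster incidence, θ_t = 90° − 41.95° = 48.05°.

θ_t ≈ 48.05°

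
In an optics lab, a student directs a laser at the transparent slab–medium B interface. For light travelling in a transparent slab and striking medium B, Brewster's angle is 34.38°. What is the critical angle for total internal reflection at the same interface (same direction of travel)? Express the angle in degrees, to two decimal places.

n₂/n₁ = tan 34.38° = 0.6842; the critical angle satisfies sin θ_c = n₂/n₁.
θ_c = arcsin(0.6842) = 43.17°.

θ_c ≈ 43.17°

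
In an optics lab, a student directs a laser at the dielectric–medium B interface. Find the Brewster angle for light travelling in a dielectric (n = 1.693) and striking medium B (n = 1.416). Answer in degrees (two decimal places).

θ_B ≈ 39.91°

Here n₂/n₁ = 1.416/1.693 = 0.8364, and Brewster's law gives tan θ_B = n₂/n₁.
θ_B = arctan(0.8364) = 39.91°.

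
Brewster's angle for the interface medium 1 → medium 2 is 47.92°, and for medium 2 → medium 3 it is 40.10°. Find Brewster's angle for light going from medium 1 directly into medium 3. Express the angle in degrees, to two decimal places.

tan θ_B(1→2) = n₂/n₁ = tan 47.92° = 1.1075.
tan θ_B(2→3) = n₃/n₂ = tan 40.10° = 0.8421.
n₃/n₁ = 0.9326. Then tan θ_B(1→3) = n₃/n₁, so θ_B(1→3) = arctan(0.9326) = 43.00°.

θ_B ≈ 43.00°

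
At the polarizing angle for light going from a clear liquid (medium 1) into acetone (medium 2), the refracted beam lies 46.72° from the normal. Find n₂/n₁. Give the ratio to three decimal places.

n₂/n₁ ≈ 0.942

θ_B + θ_t = 90°, so θ_B = 90° − 46.72° = 43.28°.
Then n₂/n₁ = tan θ_B = tan 43.28° = 0.942.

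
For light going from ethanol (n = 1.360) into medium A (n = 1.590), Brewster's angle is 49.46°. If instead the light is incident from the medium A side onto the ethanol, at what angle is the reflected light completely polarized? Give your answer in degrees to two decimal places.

θ_B' ≈ 40.54°

The two Brewster angles are complementary: θ_B' = 90° − θ_B = 90° − 49.46° = 40.54°.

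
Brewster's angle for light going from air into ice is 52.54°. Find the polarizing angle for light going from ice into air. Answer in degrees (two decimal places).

θ_B' ≈ 37.46°

The two Brewster angles are complementary: θ_B' = 90° − θ_B = 90° − 52.54° = 37.46°.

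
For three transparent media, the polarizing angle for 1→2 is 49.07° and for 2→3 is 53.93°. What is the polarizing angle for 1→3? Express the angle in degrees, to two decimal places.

θ_B ≈ 57.72°

n₂/n₁ = tan 49.07° = 1.1532 and n₃/n₂ = tan 53.93° = 1.3729.
Multiplying, n₃/n₁ = 1.1532 × 1.3729 = 1.5832, and θ_B(1→3) = arctan 1.5832 = 57.72°.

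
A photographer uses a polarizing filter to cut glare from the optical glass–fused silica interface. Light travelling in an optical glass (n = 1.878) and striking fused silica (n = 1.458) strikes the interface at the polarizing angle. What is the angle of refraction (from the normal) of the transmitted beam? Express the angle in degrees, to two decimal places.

tan θ_B = n₂/n₁ = 1.458/1.878 = 0.7764, so θ_B = 37.82°.
At Brewster's angle the reflected and refracted rays are perpendicular, so θ_t = 90° − θ_B = 90° − 37.82° = 52.18°.

θ_t ≈ 52.18°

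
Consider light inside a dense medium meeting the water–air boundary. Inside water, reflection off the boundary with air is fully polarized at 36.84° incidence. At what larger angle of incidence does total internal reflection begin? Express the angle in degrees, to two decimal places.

From Brewster, n₂/n₁ = tan θ_B = tan 36.84° = 0.7492.
Then sin θ_c = n₂/n₁ = 0.7492, so θ_c = arcsin 0.7492 = 48.52°.

θ_c ≈ 48.52°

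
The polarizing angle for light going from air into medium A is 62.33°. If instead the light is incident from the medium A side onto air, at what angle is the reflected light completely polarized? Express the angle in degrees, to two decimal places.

θ_B' ≈ 27.67°

The two Brewster angles are complementary: θ_B' = 90° − θ_B = 90° − 62.33° = 27.67°.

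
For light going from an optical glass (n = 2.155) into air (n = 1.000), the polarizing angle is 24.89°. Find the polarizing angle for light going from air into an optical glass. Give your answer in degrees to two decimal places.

θ_B' ≈ 65.11°

Reversing the direction swaps n₁ and n₂, so tan θ_B' = 1/tan θ_B and θ_B' = 90° − θ_B.
Hence θ_B' = 90° − 24.89° = 65.11°.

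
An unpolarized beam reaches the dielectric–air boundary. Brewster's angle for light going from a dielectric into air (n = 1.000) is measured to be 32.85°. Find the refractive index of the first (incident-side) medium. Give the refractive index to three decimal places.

n ≈ 1.549

Brewster's law: tan θ_B = n₂/n₁ (light incident in a dielectric, refracted into air).
n₁ = n₂ / tan θ_B = 1.000 / tan 32.85° = 1.549.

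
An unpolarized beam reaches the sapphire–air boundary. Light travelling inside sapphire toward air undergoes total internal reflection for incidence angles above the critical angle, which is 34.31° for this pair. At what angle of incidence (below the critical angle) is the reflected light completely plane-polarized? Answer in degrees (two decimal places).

θ_B ≈ 29.41°

At the critical angle sin θ_c = n₂/n₁, giving n₂/n₁ = sin 34.31° = 0.5637.
Then tan θ_B = n₂/n₁ = 0.5637, so θ_B = arctan 0.5637 = 29.41°.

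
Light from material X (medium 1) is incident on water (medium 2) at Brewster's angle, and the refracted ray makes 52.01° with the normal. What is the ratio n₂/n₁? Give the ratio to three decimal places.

At Brewster incidence θ_B = 90° − θ_t = 90° − 52.01° = 37.99°.
tan θ_B = n₂/n₁, so n₂/n₁ = tan 37.99° = 0.781.

n₂/n₁ ≈ 0.781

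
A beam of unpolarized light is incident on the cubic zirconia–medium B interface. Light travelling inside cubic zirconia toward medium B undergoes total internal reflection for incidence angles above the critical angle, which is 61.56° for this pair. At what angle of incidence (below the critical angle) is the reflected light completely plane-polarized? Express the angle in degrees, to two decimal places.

θ_B ≈ 41.33°

At the critical angle sin θ_c = n₂/n₁, giving n₂/n₁ = sin 61.56° = 0.8793.
Then tan θ_B = n₂/n₁ = 0.8793, so θ_B = arctan 0.8793 = 41.33°.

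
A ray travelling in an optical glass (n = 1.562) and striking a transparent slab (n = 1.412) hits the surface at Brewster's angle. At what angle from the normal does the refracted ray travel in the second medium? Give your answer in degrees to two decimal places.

θ_t ≈ 47.89°

tan θ_B = n₂/n₁ = 1.412/1.562 = 0.9040, so θ_B = 42.11°.
The refracted ray is perpendicular to the reflected ray, so θ_t = 90° − θ_B = 47.89°.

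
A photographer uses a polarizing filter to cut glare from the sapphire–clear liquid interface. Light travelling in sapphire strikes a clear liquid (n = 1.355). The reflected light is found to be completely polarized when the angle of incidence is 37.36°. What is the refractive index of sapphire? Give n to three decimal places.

At the polarizing angle, tan θ_B = n₂/n₁ with n₁ on the incident side (sapphire) and n₂ on the transmitted side (a clear liquid).
n₁ = n₂ / tan θ_B = 1.355 / tan 37.36° = 1.775.

n ≈ 1.775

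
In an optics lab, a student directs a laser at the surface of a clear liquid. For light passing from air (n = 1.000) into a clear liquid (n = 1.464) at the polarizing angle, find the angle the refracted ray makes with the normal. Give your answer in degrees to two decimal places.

tan θ_B = n₂/n₁ = 1.464/1.000 = 1.4640, so θ_B = 55.66°.
At Brewster's angle the reflected and refracted rays are perpendicular, so θ_t = 90° − θ_B = 90° − 55.66° = 34.34°.

θ_t ≈ 34.34°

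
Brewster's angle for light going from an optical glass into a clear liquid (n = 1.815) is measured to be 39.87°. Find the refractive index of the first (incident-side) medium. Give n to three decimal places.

Brewster's law: tan θ_B = n₂/n₁ (light incident in an optical glass, refracted into a clear liquid).
n₁ = n₂ / tan θ_B = 1.815 / tan 39.87° = 2.173.

n ≈ 2.173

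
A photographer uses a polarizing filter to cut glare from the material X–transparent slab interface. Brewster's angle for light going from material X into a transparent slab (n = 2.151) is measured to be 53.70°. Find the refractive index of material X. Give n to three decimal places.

At Brewster's angle, tan θ_B = n₂/n₁ with n₁ on the incident side (material X) and n₂ on the transmitted side (a transparent slab).
n₁ = n₂ / tan θ_B = 2.151 / tan 53.70° = 1.580.

n ≈ 1.580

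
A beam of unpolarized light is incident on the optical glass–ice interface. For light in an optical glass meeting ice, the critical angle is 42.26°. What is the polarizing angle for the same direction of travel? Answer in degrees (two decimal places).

At the critical angle sin θ_c = n₂/n₁, giving n₂/n₁ = sin 42.26° = 0.6725.
Then tan θ_B = n₂/n₁ = 0.6725, so θ_B = arctan 0.6725 = 33.92°.

θ_B ≈ 33.92°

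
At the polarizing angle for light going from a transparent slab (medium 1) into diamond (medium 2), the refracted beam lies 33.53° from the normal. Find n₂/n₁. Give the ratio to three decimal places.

n₂/n₁ ≈ 1.509

θ_B + θ_t = 90°, so θ_B = 90° − 33.53° = 56.47°.
tan θ_B = n₂/n₁, so n₂/n₁ = tan 56.47° = 1.509.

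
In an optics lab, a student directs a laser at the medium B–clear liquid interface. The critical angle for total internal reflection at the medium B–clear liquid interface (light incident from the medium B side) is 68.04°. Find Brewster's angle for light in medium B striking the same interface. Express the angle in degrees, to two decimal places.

n₂/n₁ = sin θ_c = sin 68.04° = 0.9274.
tan θ_B equals the same ratio, so θ_B = arctan(0.9274) = 42.84°.

θ_B ≈ 42.84°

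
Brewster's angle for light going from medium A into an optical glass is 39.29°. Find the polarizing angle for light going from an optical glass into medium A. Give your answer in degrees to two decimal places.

Reversing the direction swaps n₁ and n₂, so tan θ_B' = 1/tan θ_B and θ_B' = 90° − θ_B.
Hence θ_B' = 90° − 39.29° = 50.71°.

θ_B' ≈ 50.71°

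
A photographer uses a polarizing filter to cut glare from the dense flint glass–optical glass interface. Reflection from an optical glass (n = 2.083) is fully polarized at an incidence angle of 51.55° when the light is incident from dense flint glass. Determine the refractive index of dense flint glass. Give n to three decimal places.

At the Brewster angle, tan θ_B = n₂/n₁ with n₁ on the incident side (dense flint glass) and n₂ on the transmitted side (an optical glass).
n₁ = n₂ / tan θ_B = 2.083 / tan 51.55° = 1.654.

n ≈ 1.654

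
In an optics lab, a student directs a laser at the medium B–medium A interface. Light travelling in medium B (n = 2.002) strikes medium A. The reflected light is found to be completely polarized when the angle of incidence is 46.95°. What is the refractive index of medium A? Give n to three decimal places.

Brewster's law: tan θ_B = n₂/n₁ (light incident in medium B, refracted into medium A).
n₂ = n₁ tan θ_B = 2.002 × tan 46.95° = 2.143.

n ≈ 2.143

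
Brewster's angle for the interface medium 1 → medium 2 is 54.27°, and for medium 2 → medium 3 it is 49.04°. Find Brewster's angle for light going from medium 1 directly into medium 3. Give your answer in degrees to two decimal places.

θ_B ≈ 58.02°

tan θ_B(1→2) = n₂/n₁ = tan 54.27° = 1.3901.
tan θ_B(2→3) = n₃/n₂ = tan 49.04° = 1.1520.
Multiplying, n₃/n₁ = 1.3901 × 1.1520 = 1.6014, and θ_B(1→3) = arctan 1.6014 = 58.02°.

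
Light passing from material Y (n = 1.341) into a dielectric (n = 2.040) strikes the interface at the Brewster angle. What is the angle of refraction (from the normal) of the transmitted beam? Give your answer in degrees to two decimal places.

θ_t ≈ 33.32°

tan θ_B = n₂/n₁ = 2.040/1.341 = 1.5213, so θ_B = 56.68°.
At Brewster's angle the reflected and refracted rays are perpendicular, so θ_t = 90° − θ_B = 90° − 56.68° = 33.32°.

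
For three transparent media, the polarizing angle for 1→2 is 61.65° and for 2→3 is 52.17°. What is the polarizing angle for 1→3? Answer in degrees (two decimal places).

θ_B ≈ 67.27°

n₂/n₁ = tan 61.65° = 1.8533 and n₃/n₂ = tan 52.17° = 1.2878.
Multiplying, n₃/n₁ = 1.8533 × 1.2878 = 2.3867, and θ_B(1→3) = arctan 2.3867 = 67.27°.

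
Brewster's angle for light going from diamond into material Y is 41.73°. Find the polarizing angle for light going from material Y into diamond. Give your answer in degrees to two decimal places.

Reversing the direction swaps n₁ and n₂, so tan θ_B' = 1/tan θ_B and θ_B' = 90° − θ_B.
Hence θ_B' = 90° − 41.73° = 48.27°.

θ_B' ≈ 48.27°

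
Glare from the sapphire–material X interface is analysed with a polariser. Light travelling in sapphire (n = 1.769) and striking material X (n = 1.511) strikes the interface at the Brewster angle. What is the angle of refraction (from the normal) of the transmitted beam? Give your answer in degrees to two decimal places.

First find Brewster's angle: tan θ_B = 1.511/1.769 = 0.8542, giving θ_B = 40.50°.
At Brewster's angle the reflected and refracted rays are perpendicular, so θ_t = 90° − θ_B = 90° − 40.50° = 49.50°.

θ_t ≈ 49.50°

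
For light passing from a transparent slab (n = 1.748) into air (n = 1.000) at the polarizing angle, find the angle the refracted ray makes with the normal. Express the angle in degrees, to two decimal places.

tan θ_B = n₂/n₁ = 1.000/1.748 = 0.5721, so θ_B = 29.77°.
Since θ_B + θ_t = 90° at Brewster incidence, θ_t = 90° − 29.77° = 60.23°.

θ_t ≈ 60.23°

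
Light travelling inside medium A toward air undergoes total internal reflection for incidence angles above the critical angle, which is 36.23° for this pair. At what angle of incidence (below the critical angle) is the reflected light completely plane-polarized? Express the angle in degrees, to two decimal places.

θ_B ≈ 30.58°

n₂/n₁ = sin θ_c = sin 36.23° = 0.5910.
tan θ_B equals the same ratio, so θ_B = arctan(0.5910) = 30.58°.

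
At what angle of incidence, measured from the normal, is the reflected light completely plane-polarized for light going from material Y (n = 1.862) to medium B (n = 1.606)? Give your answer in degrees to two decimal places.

The reflected p-component vanishes when tan θ_B = n₂/n₁.
Brewster's condition: tan θ_B = n₂/n₁ = 1.606/1.862 = 0.8625.
θ_B = arctan(0.8625) = 40.78°.

θ_B ≈ 40.78°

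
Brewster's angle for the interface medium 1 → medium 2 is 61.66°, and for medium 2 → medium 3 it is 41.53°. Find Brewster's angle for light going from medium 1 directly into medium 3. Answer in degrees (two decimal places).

n₂/n₁ = tan 61.66° = 1.8541 and n₃/n₂ = tan 41.53° = 0.8857.
n₃/n₁ = 1.6421. Then tan θ_B(1→3) = n₃/n₁, so θ_B(1→3) = arctan(1.6421) = 58.66°.

θ_B ≈ 58.66°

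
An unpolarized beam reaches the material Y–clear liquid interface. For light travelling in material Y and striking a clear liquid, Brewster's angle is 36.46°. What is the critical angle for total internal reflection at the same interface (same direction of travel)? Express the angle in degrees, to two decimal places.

θ_c ≈ 47.64°

n₂/n₁ = tan 36.46° = 0.7389; the critical angle satisfies sin θ_c = n₂/n₁.
θ_c = arcsin(0.7389) = 47.64°.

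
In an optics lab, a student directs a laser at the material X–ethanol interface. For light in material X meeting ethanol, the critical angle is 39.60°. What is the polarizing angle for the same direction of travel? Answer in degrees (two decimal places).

θ_B ≈ 32.51°

n₂/n₁ = sin θ_c = sin 39.60° = 0.6374.
tan θ_B equals the same ratio, so θ_B = arctan(0.6374) = 32.51°.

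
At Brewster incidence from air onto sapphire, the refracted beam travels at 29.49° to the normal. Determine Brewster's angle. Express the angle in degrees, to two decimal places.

Brewster's condition makes the reflected and refracted beams perpendicular: θ_B + θ_t = 90°.
θ_B = 90° − 29.49° = 60.51°.

θ_B ≈ 60.51°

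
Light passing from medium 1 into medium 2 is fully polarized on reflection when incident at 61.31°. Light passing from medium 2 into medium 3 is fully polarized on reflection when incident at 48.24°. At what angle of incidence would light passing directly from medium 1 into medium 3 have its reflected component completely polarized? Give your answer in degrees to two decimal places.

θ_B ≈ 63.96°

n₂/n₁ = tan 61.31° = 1.8273 and n₃/n₂ = tan 48.24° = 1.1200.
n₃/n₁ = 2.0466. Then tan θ_B(1→3) = n₃/n₁, so θ_B(1→3) = arctan(2.0466) = 63.96°.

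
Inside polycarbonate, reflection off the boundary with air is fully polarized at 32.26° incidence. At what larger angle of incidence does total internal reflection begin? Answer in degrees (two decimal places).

tan θ_B = n₂/n₁ = tan 32.26° = 0.6312.
Total internal reflection: sin θ_c = n₂/n₁ = 0.6312.
θ_c = arcsin(0.6312) = 39.14°.

θ_c ≈ 39.14°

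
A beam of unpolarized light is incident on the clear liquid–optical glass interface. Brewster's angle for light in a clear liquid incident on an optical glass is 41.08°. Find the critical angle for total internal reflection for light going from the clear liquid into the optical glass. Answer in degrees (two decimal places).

θ_c ≈ 60.66°

From Brewster, n₂/n₁ = tan θ_B = tan 41.08° = 0.8717.
Then sin θ_c = n₂/n₁ = 0.8717, so θ_c = arcsin 0.8717 = 60.66°.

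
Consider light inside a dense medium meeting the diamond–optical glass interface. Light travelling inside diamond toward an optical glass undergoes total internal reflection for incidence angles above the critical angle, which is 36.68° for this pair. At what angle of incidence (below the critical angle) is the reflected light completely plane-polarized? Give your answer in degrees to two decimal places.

n₂/n₁ = sin θ_c = sin 36.68° = 0.5973.
tan θ_B equals the same ratio, so θ_B = arctan(0.5973) = 30.85°.

θ_B ≈ 30.85°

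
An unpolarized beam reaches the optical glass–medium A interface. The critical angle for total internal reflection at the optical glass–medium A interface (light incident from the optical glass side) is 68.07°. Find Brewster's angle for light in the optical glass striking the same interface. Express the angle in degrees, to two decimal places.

θ_B ≈ 42.85°

n₂/n₁ = sin θ_c = sin 68.07° = 0.9276.
tan θ_B equals the same ratio, so θ_B = arctan(0.9276) = 42.85°.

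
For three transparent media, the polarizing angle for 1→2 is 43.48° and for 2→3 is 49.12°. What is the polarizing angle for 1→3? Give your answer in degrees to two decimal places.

tan θ_B(1→2) = n₂/n₁ = tan 43.48° = 0.9483.
tan θ_B(2→3) = n₃/n₂ = tan 49.12° = 1.1552.
Multiplying, n₃/n₁ = 0.9483 × 1.1552 = 1.0955, and θ_B(1→3) = arctan 1.0955 = 47.61°.

θ_B ≈ 47.61°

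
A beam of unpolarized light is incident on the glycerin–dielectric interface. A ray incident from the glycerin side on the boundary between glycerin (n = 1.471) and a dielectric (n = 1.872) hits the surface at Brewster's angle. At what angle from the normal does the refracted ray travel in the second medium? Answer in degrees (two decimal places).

θ_B = arctan(n₂/n₁) = arctan(1.872/1.471) = 51.84°.
The refracted ray is perpendicular to the reflected ray, so θ_t = 90° − θ_B = 38.16°.

θ_t ≈ 38.16°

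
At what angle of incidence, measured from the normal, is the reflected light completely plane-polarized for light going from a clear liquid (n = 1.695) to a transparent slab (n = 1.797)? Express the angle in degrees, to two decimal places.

The reflected p-component vanishes when tan θ_B = n₂/n₁.
tan θ_B = n₂/n₁ = 1.797/1.695 = 1.0602.
θ_B = arctan(1.0602) = 46.67°.

θ_B ≈ 46.67°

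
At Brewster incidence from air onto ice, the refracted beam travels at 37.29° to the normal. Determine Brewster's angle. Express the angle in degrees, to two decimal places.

Brewster's condition makes the reflected and refracted beams perpendicular: θ_B + θ_t = 90°.
So θ_B = 90° − θ_t = 90° − 37.29° = 52.71°.

θ_B ≈ 52.71°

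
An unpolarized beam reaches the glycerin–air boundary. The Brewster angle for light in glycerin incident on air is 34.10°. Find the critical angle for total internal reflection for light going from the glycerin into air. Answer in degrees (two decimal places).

θ_c ≈ 42.61°

n₂/n₁ = tan 34.10° = 0.6771; the critical angle satisfies sin θ_c = n₂/n₁.
θ_c = arcsin(0.6771) = 42.61°.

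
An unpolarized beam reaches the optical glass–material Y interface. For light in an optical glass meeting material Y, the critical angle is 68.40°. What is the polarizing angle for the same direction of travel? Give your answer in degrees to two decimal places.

At the critical angle sin θ_c = n₂/n₁, giving n₂/n₁ = sin 68.40° = 0.9298.
Then tan θ_B = n₂/n₁ = 0.9298, so θ_B = arctan 0.9298 = 42.92°.

θ_B ≈ 42.92°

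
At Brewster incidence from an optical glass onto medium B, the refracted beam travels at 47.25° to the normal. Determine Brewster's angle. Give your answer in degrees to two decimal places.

Brewster's condition makes the reflected and refracted beams perpendicular: θ_B + θ_t = 90°.
So θ_B = 90° − θ_t = 90° − 47.25° = 42.75°.

θ_B ≈ 42.75°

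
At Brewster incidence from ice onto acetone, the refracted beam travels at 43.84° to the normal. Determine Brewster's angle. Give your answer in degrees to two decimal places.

At Brewster's angle the reflected and refracted rays are perpendicular, so θ_B + θ_t = 90°.
θ_B = 90° − 43.84° = 46.16°.

θ_B ≈ 46.16°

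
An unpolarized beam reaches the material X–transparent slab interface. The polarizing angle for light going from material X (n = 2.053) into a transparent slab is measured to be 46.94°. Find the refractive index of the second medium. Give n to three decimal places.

Brewster's law: tan θ_B = n₂/n₁ (light incident in material X, refracted into a transparent slab).
n₂ = n₁ tan θ_B = 2.053 × tan 46.94° = 2.197.

n ≈ 2.197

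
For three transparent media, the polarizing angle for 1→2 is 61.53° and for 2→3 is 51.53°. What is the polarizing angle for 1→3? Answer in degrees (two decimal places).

θ_B ≈ 66.69°

n₂/n₁ = tan 61.53° = 1.8441 and n₃/n₂ = tan 51.53° = 1.2585.
Multiplying, n₃/n₁ = 1.8441 × 1.2585 = 2.3208, and θ_B(1→3) = arctan 2.3208 = 66.69°.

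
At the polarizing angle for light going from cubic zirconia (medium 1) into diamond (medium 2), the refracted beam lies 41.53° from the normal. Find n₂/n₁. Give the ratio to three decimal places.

θ_B + θ_t = 90°, so θ_B = 90° − 41.53° = 48.47°.
Then n₂/n₁ = tan θ_B = tan 48.47° = 1.129.

n₂/n₁ ≈ 1.129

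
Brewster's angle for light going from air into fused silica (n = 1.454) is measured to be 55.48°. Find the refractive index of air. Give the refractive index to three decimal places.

n ≈ 1.000

At Brewster's angle, tan θ_B = n₂/n₁ with n₁ on the incident side (air) and n₂ on the transmitted side (fused silica).
n₁ = n₂ / tan θ_B = 1.454 / tan 55.48° = 1.000.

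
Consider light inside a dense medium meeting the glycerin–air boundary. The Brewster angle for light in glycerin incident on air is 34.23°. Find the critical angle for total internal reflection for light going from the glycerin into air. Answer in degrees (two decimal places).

θ_c ≈ 42.87°

tan θ_B = n₂/n₁ = tan 34.23° = 0.6804.
Total internal reflection: sin θ_c = n₂/n₁ = 0.6804.
θ_c = arcsin(0.6804) = 42.87°.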